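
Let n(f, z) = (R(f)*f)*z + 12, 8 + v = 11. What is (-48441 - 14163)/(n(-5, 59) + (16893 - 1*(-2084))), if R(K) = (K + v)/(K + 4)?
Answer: -20868/6133 ≈ -3.4026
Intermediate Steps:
v = 3 (v = -8 + 11 = 3)
R(K) = (3 + K)/(4 + K) (R(K) = (K + 3)/(K + 4) = (3 + K)/(4 + K))
n(f, z) = 12 + f*z*(3 + f)/(4 + f) (n(f, z) = (((3 + f)/(4 + f))*f)*z + 12 = (f*(3 + f)/(4 + f))*z + 12 = f*z*(3 + f)/(4 + f) + 12 = 12 + f*z*(3 + f)/(4 + f))
(-48441 - 14163)/(n(-5, 59) + (16893 - 1*(-2084))) = (-48441 - 14163)/((48 + 12*(-5) - 5*59*(3 - 5))/(4 - 5) + (16893 - 1*(-2084))) = -62604/((48 - 60 - 5*59*(-2))/(-1) + (16893 + 2084)) = -62604/(-(48 - 60 + 590) + 18977) = -62604/(-1*578 + 18977) = -62604/(-578 + 18977) = -62604/18399 = -62604*1/18399 = -20868/6133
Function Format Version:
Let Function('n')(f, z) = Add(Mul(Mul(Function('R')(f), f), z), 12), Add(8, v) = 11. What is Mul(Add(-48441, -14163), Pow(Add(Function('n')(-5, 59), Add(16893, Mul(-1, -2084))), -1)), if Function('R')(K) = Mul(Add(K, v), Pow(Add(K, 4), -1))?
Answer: Rational(-20868, 6133) ≈ -3.4026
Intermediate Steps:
v = 3 (v = Add(-8, 11) = 3)
Function('R')(K) = Mul(Pow(Add(4, K), -1), Add(3, K)) (Function('R')(K) = Mul(Add(K, 3), Pow(Add(K, 4), -1)) = Mul(Add(3, K), Pow(Add(4, K), -1)) = Mul(Pow(Add(4, K), -1), Add(3, K)))
Function('n')(f, z) = Add(12, Mul(f, z, Pow(Add(4, f), -1), Add(3, f))) (Function('n')(f, z) = Add(Mul(Mul(Mul(Pow(Add(4, f), -1), Add(3, f)), f), z), 12) = Add(Mul(Mul(f, Pow(Add(4, f), -1), Add(3, f)), z), 12) = Add(Mul(f, z, Pow(Add(4, f), -1), Add(3, f)), 12) = Add(12, Mul(f, z, Pow(Add(4, f), -1), Add(3, f))))
Mul(Add(-48441, -14163), Pow(Add(Function('n')(-5, 59), Add(16893, Mul(-1, -2084))), -1)) = Mul(Add(-48441, -14163), Pow(Add(Mul(Pow(Add(4, -5), -1), Add(48, Mul(12, -5), Mul(-5, 59, Add(3, -5)))), Add(16893, Mul(-1, -2084))), -1)) = Mul(-62604, Pow(Add(Mul(Pow(-1, -1), Add(48, -60, Mul(-5, 59, -2))), Add(16893, 2084)), -1)) = Mul(-62604, Pow(Add(Mul(-1, Add(48, -60, 590)), 18977), -1)) = Mul(-62604, Pow(Add(Mul(-1, 578), 18977), -1)) = Mul(-62604, Pow(Add(-578, 18977), -1)) = Mul(-62604, Pow(18399, -1)) = Mul(-62604, Rational(1, 18399)) = Rational(-20868, 6133)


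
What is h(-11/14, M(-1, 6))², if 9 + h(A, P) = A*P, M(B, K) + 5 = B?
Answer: 900/49 ≈ 18.367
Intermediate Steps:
M(B, K) = -5 + B
h(A, P) = -9 + A*P
h(-11/14, M(-1, 6))² = (-9 + (-11/14)*(-5 - 1))² = (-9 - 11*1/14*(-6))² = (-9 - 11/14*(-6))² = (-9 + 33/7)² = (-30/7)² = 900/49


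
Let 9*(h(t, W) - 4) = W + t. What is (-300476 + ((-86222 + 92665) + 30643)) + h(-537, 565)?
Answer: -2370446/9 ≈ -2.6338e+5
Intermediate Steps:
h(t, W) = 4 + W/9 + t/9 (h(t, W) = 4 + (W + t)/9 = 4 + (W/9 + t/9) = 4 + W/9 + t/9)
(-300476 + ((-86222 + 92665) + 30643)) + h(-537, 565) = (-300476 + ((-86222 + 92665) + 30643)) + (4 + (1/9)*565 + (1/9)*(-537)) = (-300476 + (6443 + 30643)) + (4 + 565/9 - 179/3) = (-300476 + 37086) + 64/9 = -263390 + 64/9 = -2370446/9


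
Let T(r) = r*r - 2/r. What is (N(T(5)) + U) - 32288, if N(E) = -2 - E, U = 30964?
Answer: -6753/5 ≈ -1350.6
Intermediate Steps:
T(r) = r**2 - 2/r
(N(T(5)) + U) - 32288 = ((-2 - (-2 + 5**3)/5) + 30964) - 32288 = ((-2 - (-2 + 125)/5) + 30964) - 32288 = ((-2 - 123/5) + 30964) - 32288 = (-133/5 + 30964) - 32288 = 154687/5 - 32288 = -6753/5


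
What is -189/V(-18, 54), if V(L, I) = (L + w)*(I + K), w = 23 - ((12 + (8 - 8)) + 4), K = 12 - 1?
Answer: 189/715 ≈ 0.26434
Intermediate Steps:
K = 11
w = 7 (w = 23 - ((12 + 0) + 4) = 23 - (12 + 4) = 23 - 1*16 = 23 - 16 = 7)
V(L, I) = (7 + L)*(11 + I) (V(L, I) = (L + 7)*(I + 11) = (7 + L)*(11 + I))
-189/V(-18, 54) = -189/(77 + 7*54 + 11*(-18) + 54*(-18)) = -189/(77 + 378 - 198 - 972) = -189/(-715) = -189*(-1/715) = 189/715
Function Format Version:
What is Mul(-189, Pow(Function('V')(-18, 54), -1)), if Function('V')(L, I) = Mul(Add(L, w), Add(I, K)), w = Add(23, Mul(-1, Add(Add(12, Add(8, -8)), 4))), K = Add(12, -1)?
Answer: Rational(189, 715) ≈ 0.26434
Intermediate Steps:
K = 11
w = 7 (w = Add(23, Mul(-1, Add(Add(12, 0), 4))) = Add(23, Mul(-1, Add(12, 4))) = Add(23, Mul(-1, 16)) = Add(23, -16) = 7)
Function('V')(L, I) = Mul(Add(7, L), Add(11, I)) (Function('V')(L, I) = Mul(Add(L, 7), Add(I, 11)) = Mul(Add(7, L), Add(11, I)))
Mul(-189, Pow(Function('V')(-18, 54), -1)) = Mul(-189, Pow(Add(77, Mul(7, 54), Mul(11, -18), Mul(54, -18)), -1)) = Mul(-189, Pow(Add(77, 378, -198, -972), -1)) = Mul(-189, Pow(-715, -1)) = Mul(-189, Rational(-1, 715)) = Rational(189, 715)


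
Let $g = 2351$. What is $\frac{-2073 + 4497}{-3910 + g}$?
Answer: $- \frac{2424}{1559} \approx -1.5548$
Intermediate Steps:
$\frac{-2073 + 4497}{-3910 + g} = \frac{-2073 + 4497}{-3910 + 2351} = \frac{2424}{-1559} = 2424 \left(- \frac{1}{1559}\right) = - \frac{2424}{1559}$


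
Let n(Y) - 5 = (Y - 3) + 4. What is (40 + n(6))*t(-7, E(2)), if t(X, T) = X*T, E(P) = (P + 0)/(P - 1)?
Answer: -728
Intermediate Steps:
n(Y) = 6 + Y (n(Y) = 5 + ((Y - 3) + 4) = 5 + ((-3 + Y) + 4) = 5 + (1 + Y) = 6 + Y)
E(P) = P/(-1 + P)
t(X, T) = T*X
(40 + n(6))*t(-7, E(2)) = (40 + (6 + 6))*((2/(-1 + 2))*(-7)) = (40 + 12)*((2/1)*(-7)) = 52*((2*1)*(-7)) = 52*(2*(-7)) = 52*(-14) = -728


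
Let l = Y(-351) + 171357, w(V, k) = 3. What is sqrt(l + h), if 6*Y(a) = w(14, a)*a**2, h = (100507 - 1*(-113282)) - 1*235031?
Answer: sqrt(846862)/2 ≈ 460.13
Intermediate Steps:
h = -21242 (h = (100507 + 113282) - 235031 = 213789 - 235031 = -21242)
Y(a) = a**2/2 (Y(a) = (3*a**2)/6 = a**2/2)
l = 465915/2 (l = (1/2)*(-351)**2 + 171357 = (1/2)*123201 + 171357 = 123201/2 + 171357 = 465915/2 ≈ 2.3296e+5)
sqrt(l + h) = sqrt(465915/2 - 21242) = sqrt(423431/2) = sqrt(846862)/2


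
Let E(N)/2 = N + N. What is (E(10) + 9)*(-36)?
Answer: -1764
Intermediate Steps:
E(N) = 4*N (E(N) = 2*(N + N) = 2*(2*N) = 4*N)
(E(10) + 9)*(-36) = (4*10 + 9)*(-36) = (40 + 9)*(-36) = 49*(-36) = -1764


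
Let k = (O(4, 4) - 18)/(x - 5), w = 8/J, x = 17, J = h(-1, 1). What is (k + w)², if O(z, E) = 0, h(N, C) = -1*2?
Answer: 121/4 ≈ 30.250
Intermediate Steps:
h(N, C) = -2
J = -2
w = -4 (w = 8/(-2) = 8*(-½) = -4)
k = -3/2 (k = (0 - 18)/(17 - 5) = -18/12 = -18*1/12 = -3/2 ≈ -1.5000)
(k + w)² = (-3/2 - 4)² = (-11/2)² = 121/4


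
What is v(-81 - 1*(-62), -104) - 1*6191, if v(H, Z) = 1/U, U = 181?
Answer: -1120570/181 ≈ -6191.0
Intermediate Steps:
v(H, Z) = 1/181
v(-81 - 1*(-62), -104) - 1*6191 = 1/181 - 1*6191 = 1/181 - 6191 = -1120570/181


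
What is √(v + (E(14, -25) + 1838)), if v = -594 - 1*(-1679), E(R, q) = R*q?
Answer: √2573 ≈ 50.725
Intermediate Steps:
v = 1085 (v = -594 + 1679 = 1085)
√(v + (E(14, -25) + 1838)) = √(1085 + (14*(-25) + 1838)) = √(1085 + (-350 + 1838)) = √(1085 + 1488) = √2573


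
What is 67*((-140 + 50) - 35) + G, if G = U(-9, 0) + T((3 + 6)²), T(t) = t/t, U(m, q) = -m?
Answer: -8365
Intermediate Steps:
T(t) = 1
G = 10 (G = -1*(-9) + 1 = 9 + 1 = 10)
67*((-140 + 50) - 35) + G = 67*((-140 + 50) - 35) + 10 = 67*(-90 - 35) + 10 = 67*(-125) + 10 = -8375 + 10 = -8365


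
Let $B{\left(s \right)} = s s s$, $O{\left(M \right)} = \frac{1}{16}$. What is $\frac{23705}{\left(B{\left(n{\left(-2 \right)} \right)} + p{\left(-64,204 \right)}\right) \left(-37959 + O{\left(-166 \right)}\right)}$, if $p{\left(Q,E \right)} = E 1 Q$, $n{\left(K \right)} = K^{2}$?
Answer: $\frac{2155}{44832956} \approx 4.8067 \cdot 10^{-5}$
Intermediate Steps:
$O{\left(M \right)} = \frac{1}{16}$
$p{\left(Q,E \right)} = E Q$
$B{\left(s \right)} = s^{3}$ ($B{\left(s \right)} = s^{2} s = s^{3}$)
$\frac{23705}{\left(B{\left(n{\left(-2 \right)} \right)} + p{\left(-64,204 \right)}\right) \left(-37959 + O{\left(-166 \right)}\right)} = \frac{23705}{\left(\left(\left(-2\right)^{2}\right)^{3} + 204 \left(-64\right)\right) \left(-37959 + \frac{1}{16}\right)} = \frac{23705}{\left(4^{3} - 13056\right) \left(- \frac{607343}{16}\right)} = \frac{23705}{\left(64 - 13056\right) \left(- \frac{607343}{16}\right)} = \frac{23705}{\left(-12992\right) \left(- \frac{607343}{16}\right)} = \frac{23705}{493162516} = 23705 \cdot \frac{1}{493162516} = \frac{2155}{44832956}$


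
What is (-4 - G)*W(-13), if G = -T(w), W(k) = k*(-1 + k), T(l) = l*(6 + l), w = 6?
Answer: 12376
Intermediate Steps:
G = -72 (G = -6*(6 + 6) = -6*12 = -1*72 = -72)
(-4 - G)*W(-13) = (-4 - 1*(-72))*(-13*(-1 - 13)) = (-4 + 72)*(-13*(-14)) = 68*182 = 12376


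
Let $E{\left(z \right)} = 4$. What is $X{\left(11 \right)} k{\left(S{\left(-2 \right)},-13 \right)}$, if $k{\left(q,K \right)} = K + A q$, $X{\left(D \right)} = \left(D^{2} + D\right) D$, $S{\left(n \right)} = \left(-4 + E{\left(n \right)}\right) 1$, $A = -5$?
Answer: $-18876$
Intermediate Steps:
$S{\left(n \right)} = 0$ ($S{\left(n \right)} = \left(-4 + 4\right) 1 = 0 \cdot 1 = 0$)
$X{\left(D \right)} = D \left(D + D^{2}\right)$ ($X{\left(D \right)} = \left(D + D^{2}\right) D = D \left(D + D^{2}\right)$)
$k{\left(q,K \right)} = K - 5 q$
$X{\left(11 \right)} k{\left(S{\left(-2 \right)},-13 \right)} = 11^{2} \left(1 + 11\right) \left(-13 - 0\right) = 121 \cdot 12 \left(-13 + 0\right) = 1452 \left(-13\right) = -18876$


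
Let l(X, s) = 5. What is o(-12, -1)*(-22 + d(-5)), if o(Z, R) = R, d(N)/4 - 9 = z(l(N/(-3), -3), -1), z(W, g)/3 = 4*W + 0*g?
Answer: -254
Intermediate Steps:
z(W, g) = 12*W (z(W, g) = 3*(4*W + 0*g) = 3*(4*W + 0) = 3*(4*W) = 12*W)
d(N) = 276 (d(N) = 36 + 4*(12*5) = 36 + 4*60 = 36 + 240 = 276)
o(-12, -1)*(-22 + d(-5)) = -(-22 + 276) = -1*254 = -254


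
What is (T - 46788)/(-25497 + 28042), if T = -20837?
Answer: -13525/509 ≈ -26.572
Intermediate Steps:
(T - 46788)/(-25497 + 28042) = (-20837 - 46788)/(-25497 + 28042) = -67625/2545 = -67625*1/2545 = -13525/509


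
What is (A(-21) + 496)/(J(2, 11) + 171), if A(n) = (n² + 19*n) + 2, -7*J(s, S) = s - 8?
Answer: 1260/401 ≈ 3.1421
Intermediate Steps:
J(s, S) = 8/7 - s/7 (J(s, S) = -(s - 8)/7 = -(-8 + s)/7 = 8/7 - s/7)
A(n) = 2 + n² + 19*n
(A(-21) + 496)/(J(2, 11) + 171) = ((2 + (-21)² + 19*(-21)) + 496)/((8/7 - ⅐*2) + 171) = ((2 + 441 - 399) + 496)/((8/7 - 2/7) + 171) = (44 + 496)/(6/7 + 171) = 540/(1203/7) = 540*(7/1203) = 1260/401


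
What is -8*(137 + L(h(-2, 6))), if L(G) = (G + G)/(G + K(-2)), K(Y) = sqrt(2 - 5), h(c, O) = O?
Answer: 8*(-137*sqrt(3) + 834*I)/(sqrt(3) - 6*I) ≈ -1110.8 + 4.2635*I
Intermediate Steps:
K(Y) = I*sqrt(3) (K(Y) = sqrt(-3) = I*sqrt(3))
L(G) = 2*G/(G + I*sqrt(3)) (L(G) = (G + G)/(G + I*sqrt(3)) = (2*G)/(G + I*sqrt(3)) = 2*G/(G + I*sqrt(3)))
-8*(137 + L(h(-2, 6))) = -8*(137 + 2*6/(6 + I*sqrt(3))) = -8*(137 + 12/(6 + I*sqrt(3))) = -1096 - 96/(6 + I*sqrt(3))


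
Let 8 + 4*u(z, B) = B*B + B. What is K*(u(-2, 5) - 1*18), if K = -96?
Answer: 1200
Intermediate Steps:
u(z, B) = -2 + B/4 + B²/4 (u(z, B) = -2 + (B*B + B)/4 = -2 + (B² + B)/4 = -2 + (B + B²)/4 = -2 + (B/4 + B²/4) = -2 + B/4 + B²/4)
K*(u(-2, 5) - 1*18) = -96*((-2 + (¼)*5 + (¼)*5²) - 1*18) = -96*((-2 + 5/4 + (¼)*25) - 18) = -96*((-2 + 5/4 + 25/4) - 18) = -96*(11/2 - 18) = -96*(-25/2) = 1200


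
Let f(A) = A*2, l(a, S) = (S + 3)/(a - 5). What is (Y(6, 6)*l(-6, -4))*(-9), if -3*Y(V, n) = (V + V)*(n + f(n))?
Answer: 648/11 ≈ 58.909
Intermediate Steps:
l(a, S) = (3 + S)/(-5 + a)
f(A) = 2*A
Y(V, n) = -2*V*n (Y(V, n) = -(V + V)*(n + 2*n)/3 = -2*V*3*n/3 = -2*V*n)
(Y(6, 6)*l(-6, -4))*(-9) = ((-2*6*6)*((3 - 4)/(-5 - 6)))*(-9) = -72*(-1)/(-11)*(-9) = -(-72)*(-1)/11*(-9) = -72*1/11*(-9) = -72/11*(-9) = 648/11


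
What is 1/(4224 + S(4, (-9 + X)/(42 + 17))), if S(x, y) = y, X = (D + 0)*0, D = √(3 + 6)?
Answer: 59/249207 ≈ 0.00023675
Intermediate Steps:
D = 3 (D = √9 = 3)
X = 0 (X = (3 + 0)*0 = 3*0 = 0)
1/(4224 + S(4, (-9 + X)/(42 + 17))) = 1/(4224 + (-9 + 0)/(42 + 17)) = 1/(4224 - 9/59) = 1/(249207/59) = 59/249207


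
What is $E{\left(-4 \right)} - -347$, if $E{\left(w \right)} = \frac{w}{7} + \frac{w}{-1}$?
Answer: $\frac{2453}{7} \approx 350.43$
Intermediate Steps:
$E{\left(w \right)} = - \frac{6 w}{7}$ ($E{\left(w \right)} = w \frac{1}{7} + w \left(-1\right) = \frac{w}{7} - w = - \frac{6 w}{7}$)
$E{\left(-4 \right)} - -347 = \left(- \frac{6}{7}\right) \left(-4\right) - -347 = \frac{24}{7} + 347 = \frac{2453}{7}$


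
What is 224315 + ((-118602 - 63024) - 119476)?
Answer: -76787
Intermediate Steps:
224315 + ((-118602 - 63024) - 119476) = 224315 + (-181626 - 119476) = 224315 - 301102 = -76787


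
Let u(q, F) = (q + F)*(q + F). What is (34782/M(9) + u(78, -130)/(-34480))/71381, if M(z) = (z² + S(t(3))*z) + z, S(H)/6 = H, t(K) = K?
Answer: 12485437/6460694310 ≈ 0.0019325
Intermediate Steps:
S(H) = 6*H
u(q, F) = (F + q)² (u(q, F) = (F + q)*(F + q) = (F + q)²)
M(z) = z² + 19*z (M(z) = (z² + (6*3)*z) + z = (z² + 18*z) + z = z² + 19*z)
(34782/M(9) + u(78, -130)/(-34480))/71381 = (34782/((9*(19 + 9))) + (-130 + 78)²/(-34480))/71381 = (34782/((9*28)) + (-52)²*(-1/34480))*(1/71381) = (34782/252 + 2704*(-1/34480))*(1/71381) = (34782*(1/252) - 169/2155)*(1/71381) = (5797/42 - 169/2155)*(1/71381) = (12485437/90510)*(1/71381) = 12485437/6460694310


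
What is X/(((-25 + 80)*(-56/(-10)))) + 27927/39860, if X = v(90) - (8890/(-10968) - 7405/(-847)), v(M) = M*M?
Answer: 384545192370967/14256367300560 ≈ 26.974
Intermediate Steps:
v(M) = M²
X = 37587234695/4644948 (X = 90² - (8890/(-10968) - 7405/(-847)) = 8100 - (8890*(-1/10968) - 7405*(-1/847)) = 8100 - (-4445/5484 + 7405/847) = 8100 - 1*36844105/4644948 = 8100 - 36844105/4644948 = 37587234695/4644948 ≈ 8092.1)
X/(((-25 + 80)*(-56/(-10)))) + 27927/39860 = 37587234695/(4644948*(((-25 + 80)*(-56/(-10))))) + 27927/39860 = 37587234695/(4644948*((55*(-56*(-⅒))))) + 27927*(1/39860) = 37587234695/(4644948*((55*(28/5)))) + 27927/39860 = (37587234695/4644948)/308 + 27927/39860 = (37587234695/4644948)*(1/308) + 27927/39860 = 37587234695/1430643984 + 27927/39860 = 384545192370967/14256367300560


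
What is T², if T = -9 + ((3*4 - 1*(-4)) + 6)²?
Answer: 225625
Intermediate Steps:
T = 475 (T = -9 + ((12 + 4) + 6)² = -9 + (16 + 6)² = -9 + 22² = -9 + 484 = 475)
T² = 475² = 225625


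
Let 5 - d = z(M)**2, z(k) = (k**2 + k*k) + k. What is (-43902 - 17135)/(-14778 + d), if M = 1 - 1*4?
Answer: 61037/14998 ≈ 4.0697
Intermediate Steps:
M = -3 (M = 1 - 4 = -3)
z(k) = k + 2*k**2 (z(k) = (k**2 + k**2) + k = 2*k**2 + k = k + 2*k**2)
d = -220 (d = 5 - (-3*(1 + 2*(-3)))**2 = 5 - (-3*(1 - 6))**2 = 5 - (-3*(-5))**2 = 5 - 1*15**2 = 5 - 1*225 = 5 - 225 = -220)
(-43902 - 17135)/(-14778 + d) = (-43902 - 17135)/(-14778 - 220) = -61037/(-14998) = -61037*(-1/14998) = 61037/14998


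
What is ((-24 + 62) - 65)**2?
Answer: 729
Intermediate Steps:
((-24 + 62) - 65)**2 = (38 - 65)**2 = (-27)**2 = 729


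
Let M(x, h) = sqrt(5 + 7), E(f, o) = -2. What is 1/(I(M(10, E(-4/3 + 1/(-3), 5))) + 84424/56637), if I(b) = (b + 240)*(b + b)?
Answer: -638808723/69271111382752 + 48116246535*sqrt(3)/138542222765504 ≈ 0.00059233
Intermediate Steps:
M(x, h) = 2*sqrt(3) (M(x, h) = sqrt(12) = 2*sqrt(3))
I(b) = 2*b*(240 + b) (I(b) = (240 + b)*(2*b) = 2*b*(240 + b))
1/(I(M(10, E(-4/3 + 1/(-3), 5))) + 84424/56637) = 1/(2*(2*sqrt(3))*(240 + 2*sqrt(3)) + 84424/56637) = 1/(4*sqrt(3)*(240 + 2*sqrt(3)) + 84424*(1/56637)) = 1/(4*sqrt(3)*(240 + 2*sqrt(3)) + 84424/56637) = 1/(84424/56637 + 4*sqrt(3)*(240 + 2*sqrt(3)))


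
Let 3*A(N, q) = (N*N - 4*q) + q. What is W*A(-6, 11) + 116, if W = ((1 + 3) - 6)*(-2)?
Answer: 120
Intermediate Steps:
A(N, q) = -q + N²/3 (A(N, q) = ((N*N - 4*q) + q)/3 = ((N² - 4*q) + q)/3 = (N² - 3*q)/3 = -q + N²/3)
W = 4 (W = (4 - 6)*(-2) = -2*(-2) = 4)
W*A(-6, 11) + 116 = 4*(-1*11 + (⅓)*(-6)²) + 116 = 4*(-11 + (⅓)*36) + 116 = 4*(-11 + 12) + 116 = 4*1 + 116 = 4 + 116 = 120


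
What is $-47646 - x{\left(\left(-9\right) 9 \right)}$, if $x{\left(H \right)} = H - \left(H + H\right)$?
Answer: $-47727$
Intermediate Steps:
$x{\left(H \right)} = - H$ ($x{\left(H \right)} = H - 2 H = - H$)
$-47646 - x{\left(\left(-9\right) 9 \right)} = -47646 - - \left(-9\right) 9 = -47646 - \left(-1\right) \left(-81\right) = -47646 - 81 = -47727$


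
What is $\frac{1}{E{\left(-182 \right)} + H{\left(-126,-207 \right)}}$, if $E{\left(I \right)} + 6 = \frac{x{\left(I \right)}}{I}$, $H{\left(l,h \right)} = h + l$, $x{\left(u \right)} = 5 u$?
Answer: $- \frac{1}{334} \approx -0.002994$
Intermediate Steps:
$E{\left(I \right)} = -1$ ($E{\left(I \right)} = -6 + \frac{5 I}{I} = -6 + 5 = -1$)
$\frac{1}{E{\left(-182 \right)} + H{\left(-126,-207 \right)}} = \frac{1}{-1 - 333} = \frac{1}{-334} = - \frac{1}{334}$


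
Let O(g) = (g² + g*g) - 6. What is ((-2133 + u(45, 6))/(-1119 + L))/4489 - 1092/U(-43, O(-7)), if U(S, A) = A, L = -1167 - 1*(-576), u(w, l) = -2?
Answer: -419110153/35310474 ≈ -11.869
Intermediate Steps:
O(g) = -6 + 2*g² (O(g) = (g² + g²) - 6 = 2*g² - 6 = -6 + 2*g²)
L = -591 (L = -1167 + 576 = -591)
((-2133 + u(45, 6))/(-1119 + L))/4489 - 1092/U(-43, O(-7)) = ((-2133 - 2)/(-1119 - 591))/4489 - 1092/(-6 + 2*(-7)²) = -2135/(-1710)*(1/4489) - 1092/(-6 + 2*49) = -2135*(-1/1710)*(1/4489) - 1092/(-6 + 98) = (427/342)*(1/4489) - 1092/92 = 427/1535238 - 1092*1/92 = 427/1535238 - 273/23 = -419110153/35310474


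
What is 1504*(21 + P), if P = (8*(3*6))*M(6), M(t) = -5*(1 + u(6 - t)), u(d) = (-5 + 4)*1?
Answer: 31584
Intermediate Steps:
u(d) = -1 (u(d) = -1*1 = -1)
M(t) = 0 (M(t) = -5*(1 - 1) = -5*0 = 0)
P = 0 (P = (8*(3*6))*0 = (8*18)*0 = 144*0 = 0)
1504*(21 + P) = 1504*(21 + 0) = 1504*21 = 31584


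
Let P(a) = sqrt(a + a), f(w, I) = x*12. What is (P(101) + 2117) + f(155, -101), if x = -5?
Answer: 2057 + sqrt(202) ≈ 2071.2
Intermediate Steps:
f(w, I) = -60 (f(w, I) = -5*12 = -60)
P(a) = sqrt(2)*sqrt(a) (P(a) = sqrt(2*a) = sqrt(2)*sqrt(a))
(P(101) + 2117) + f(155, -101) = (sqrt(2)*sqrt(101) + 2117) - 60 = (sqrt(202) + 2117) - 60 = (2117 + sqrt(202)) - 60 = 2057 + sqrt(202)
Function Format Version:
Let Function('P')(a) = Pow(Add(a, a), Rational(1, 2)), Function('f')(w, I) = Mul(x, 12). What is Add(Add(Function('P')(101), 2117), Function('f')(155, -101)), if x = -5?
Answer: Add(2057, Pow(202, Rational(1, 2))) ≈ 2071.2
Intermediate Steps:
Function('f')(w, I) = -60 (Function('f')(w, I) = Mul(-5, 12) = -60)
Function('P')(a) = Mul(Pow(2, Rational(1, 2)), Pow(a, Rational(1, 2))) (Function('P')(a) = Pow(Mul(2, a), Rational(1, 2)) = Mul(Pow(2, Rational(1, 2)), Pow(a, Rational(1, 2))))
Add(Add(Function('P')(101), 2117), Function('f')(155, -101)) = Add(Add(Mul(Pow(2, Rational(1, 2)), Pow(101, Rational(1, 2))), 2117), -60) = Add(Add(Pow(202, Rational(1, 2)), 2117), -60) = Add(Add(2117, Pow(202, Rational(1, 2))), -60) = Add(2057, Pow(202, Rational(1, 2)))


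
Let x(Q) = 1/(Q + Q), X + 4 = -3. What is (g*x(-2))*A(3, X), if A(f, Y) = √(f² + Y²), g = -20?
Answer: 5*√58 ≈ 38.079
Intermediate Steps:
X = -7 (X = -4 - 3 = -7)
x(Q) = 1/(2*Q)
A(f, Y) = √(Y² + f²)
(g*x(-2))*A(3, X) = (-10/(-2))*√((-7)² + 3²) = (-10*(-1)/2)*√(49 + 9) = (-20*(-¼))*√58 = 5*√58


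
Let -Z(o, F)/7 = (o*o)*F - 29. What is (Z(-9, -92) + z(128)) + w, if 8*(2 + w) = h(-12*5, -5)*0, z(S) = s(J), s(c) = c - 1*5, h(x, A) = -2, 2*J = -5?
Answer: 104715/2 ≈ 52358.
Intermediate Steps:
J = -5/2 (J = (1/2)*(-5) = -5/2 ≈ -2.5000)
s(c) = -5 + c (s(c) = c - 5 = -5 + c)
z(S) = -15/2 (z(S) = -5 - 5/2 = -15/2)
Z(o, F) = 203 - 7*F*o**2 (Z(o, F) = -7*((o*o)*F - 29) = -7*(o**2*F - 29) = -7*(F*o**2 - 29) = -7*(-29 + F*o**2) = 203 - 7*F*o**2)
w = -2 (w = -2 + (-2*0)/8 = -2 + (1/8)*0 = -2 + 0 = -2)
(Z(-9, -92) + z(128)) + w = ((203 - 7*(-92)*(-9)**2) - 15/2) - 2 = ((203 - 7*(-92)*81) - 15/2) - 2 = ((203 + 52164) - 15/2) - 2 = (52367 - 15/2) - 2 = 104719/2 - 2 = 104715/2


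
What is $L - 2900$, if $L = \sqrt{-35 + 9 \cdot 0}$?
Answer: $-2900 + i \sqrt{35} \approx -2900.0 + 5.9161 i$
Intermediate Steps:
$L = i \sqrt{35}$ ($L = \sqrt{-35 + 0} = \sqrt{-35} = i \sqrt{35} \approx 5.9161 i$)
$L - 2900 = i \sqrt{35} - 2900 = -2900 + i \sqrt{35}$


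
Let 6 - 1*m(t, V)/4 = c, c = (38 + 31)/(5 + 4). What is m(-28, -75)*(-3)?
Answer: 20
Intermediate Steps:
c = 23/3 (c = 69/9 = 69*(⅑) = 23/3 ≈ 7.6667)
m(t, V) = -20/3 (m(t, V) = 24 - 4*23/3 = 24 - 92/3 = -20/3)
m(-28, -75)*(-3) = -20/3*(-3) = 20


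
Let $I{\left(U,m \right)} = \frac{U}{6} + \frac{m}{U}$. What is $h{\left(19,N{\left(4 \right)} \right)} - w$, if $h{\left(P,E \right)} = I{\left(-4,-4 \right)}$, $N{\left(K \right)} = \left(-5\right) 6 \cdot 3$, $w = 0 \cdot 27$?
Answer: $\frac{1}{3} \approx 0.33333$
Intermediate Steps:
$w = 0$
$N{\left(K \right)} = -90$ ($N{\left(K \right)} = \left(-30\right) 3 = -90$)
$I{\left(U,m \right)} = \frac{U}{6} + \frac{m}{U}$ ($I{\left(U,m \right)} = U \frac{1}{6} + \frac{m}{U} = \frac{U}{6} + \frac{m}{U}$)
$h{\left(P,E \right)} = \frac{1}{3}$ ($h{\left(P,E \right)} = \frac{1}{6} \left(-4\right) - \frac{4}{-4} = - \frac{2}{3} - -1 = - \frac{2}{3} + 1 = \frac{1}{3}$)
$h{\left(19,N{\left(4 \right)} \right)} - w = \frac{1}{3} - 0 = \frac{1}{3} + 0 = \frac{1}{3}$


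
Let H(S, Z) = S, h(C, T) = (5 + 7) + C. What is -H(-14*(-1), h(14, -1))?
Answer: -14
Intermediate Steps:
h(C, T) = 12 + C
-H(-14*(-1), h(14, -1)) = -(-14)*(-1) = -1*14 = -14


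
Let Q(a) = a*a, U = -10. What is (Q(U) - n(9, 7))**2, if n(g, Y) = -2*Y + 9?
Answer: 11025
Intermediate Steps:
n(g, Y) = 9 - 2*Y
Q(a) = a**2
(Q(U) - n(9, 7))**2 = ((-10)**2 - (9 - 2*7))**2 = (100 - (9 - 14))**2 = (100 - 1*(-5))**2 = (100 + 5)**2 = 105**2 = 11025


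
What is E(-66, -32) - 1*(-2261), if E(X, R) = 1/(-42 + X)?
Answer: 244187/108 ≈ 2261.0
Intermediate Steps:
E(-66, -32) - 1*(-2261) = 1/(-42 - 66) - 1*(-2261) = 1/(-108) + 2261 = -1/108 + 2261 = 244187/108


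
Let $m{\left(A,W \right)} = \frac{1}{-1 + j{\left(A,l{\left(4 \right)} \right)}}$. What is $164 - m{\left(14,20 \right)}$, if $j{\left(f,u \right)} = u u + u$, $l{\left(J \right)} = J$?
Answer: $\frac{3115}{19} \approx 163.95$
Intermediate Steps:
$j{\left(f,u \right)} = u + u^{2}$ ($j{\left(f,u \right)} = u^{2} + u = u + u^{2}$)
$m{\left(A,W \right)} = \frac{1}{19}$ ($m{\left(A,W \right)} = \frac{1}{-1 + 4 \left(1 + 4\right)} = \frac{1}{-1 + 4 \cdot 5} = \frac{1}{-1 + 20} = \frac{1}{19}$)
$164 - m{\left(14,20 \right)} = 164 - \frac{1}{19} = \frac{3115}{19}$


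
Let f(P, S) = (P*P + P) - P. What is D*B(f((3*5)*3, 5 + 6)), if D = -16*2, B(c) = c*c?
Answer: -131220000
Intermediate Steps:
f(P, S) = P² (f(P, S) = (P² + P) - P = (P + P²) - P = P²)
B(c) = c²
D = -32
D*B(f((3*5)*3, 5 + 6)) = -32*(((3*5)*3)²)² = -32*((15*3)²)² = -32*(45²)² = -32*2025² = -32*4100625 = -131220000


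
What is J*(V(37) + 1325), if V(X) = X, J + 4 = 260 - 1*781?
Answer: -715050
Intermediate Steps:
J = -525 (J = -4 + (260 - 1*781) = -4 + (260 - 781) = -4 - 521 = -525)
J*(V(37) + 1325) = -525*(37 + 1325) = -525*1362 = -715050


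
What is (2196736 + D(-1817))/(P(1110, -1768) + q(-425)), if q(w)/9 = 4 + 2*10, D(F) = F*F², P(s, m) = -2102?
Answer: 5996608777/1886 ≈ 3.1795e+6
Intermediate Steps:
D(F) = F³
q(w) = 216 (q(w) = 9*(4 + 2*10) = 9*(4 + 20) = 9*24 = 216)
(2196736 + D(-1817))/(P(1110, -1768) + q(-425)) = (2196736 + (-1817)³)/(-2102 + 216) = (2196736 - 5998805513)/(-1886) = -5996608777*(-1/1886) = 5996608777/1886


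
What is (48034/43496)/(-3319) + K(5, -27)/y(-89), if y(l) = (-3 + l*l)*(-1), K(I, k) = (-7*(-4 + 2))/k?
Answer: -2061977897/7715709051516 ≈ -0.00026724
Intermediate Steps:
K(I, k) = 14/k (K(I, k) = (-7*(-2))/k = 14/k)
y(l) = 3 - l² (y(l) = (-3 + l²)*(-1) = 3 - l²)
(48034/43496)/(-3319) + K(5, -27)/y(-89) = (48034/43496)/(-3319) + (14/(-27))/(3 - 1*(-89)²) = (48034*(1/43496))*(-1/3319) + (14*(-1/27))/(3 - 1*7921) = (24017/21748)*(-1/3319) - 14/(27*(3 - 7921)) = -24017/72181612 - 14/27/(-7918) = -24017/72181612 - 14/27*(-1/7918) = -24017/72181612 + 7/106893 = -2061977897/7715709051516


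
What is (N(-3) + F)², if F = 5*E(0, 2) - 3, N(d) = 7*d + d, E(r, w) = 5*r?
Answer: 729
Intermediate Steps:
N(d) = 8*d
F = -3 (F = 5*(5*0) - 3 = 5*0 - 3 = 0 - 3 = -3)
(N(-3) + F)² = (8*(-3) - 3)² = (-24 - 3)² = (-27)² = 729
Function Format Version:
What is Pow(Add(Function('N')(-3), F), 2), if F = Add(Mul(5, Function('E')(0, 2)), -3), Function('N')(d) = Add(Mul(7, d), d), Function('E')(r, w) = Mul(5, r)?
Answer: 729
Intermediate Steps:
Function('N')(d) = Mul(8, d)
F = -3 (F = Add(Mul(5, Mul(5, 0)), -3) = Add(Mul(5, 0), -3) = Add(0, -3) = -3)
Pow(Add(Function('N')(-3), F), 2) = Pow(Add(Mul(8, -3), -3), 2) = Pow(Add(-24, -3), 2) = Pow(-27, 2) = 729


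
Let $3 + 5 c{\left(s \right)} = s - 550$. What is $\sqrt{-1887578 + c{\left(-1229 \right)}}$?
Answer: $\frac{2 i \sqrt{11799590}}{5} \approx 1374.0 i$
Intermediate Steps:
$c{\left(s \right)} = - \frac{553}{5} + \frac{s}{5}$ ($c{\left(s \right)} = - \frac{3}{5} + \frac{s - 550}{5} = - \frac{3}{5} + \frac{-550 + s}{5} = - \frac{3}{5} + \left(-110 + \frac{s}{5}\right) = - \frac{553}{5} + \frac{s}{5}$)
$\sqrt{-1887578 + c{\left(-1229 \right)}} = \sqrt{-1887578 + \left(- \frac{553}{5} + \frac{1}{5} \left(-1229\right)\right)} = \sqrt{-1887578 - \frac{1782}{5}} = \sqrt{- \frac{9439672}{5}} = \frac{2 i \sqrt{11799590}}{5}$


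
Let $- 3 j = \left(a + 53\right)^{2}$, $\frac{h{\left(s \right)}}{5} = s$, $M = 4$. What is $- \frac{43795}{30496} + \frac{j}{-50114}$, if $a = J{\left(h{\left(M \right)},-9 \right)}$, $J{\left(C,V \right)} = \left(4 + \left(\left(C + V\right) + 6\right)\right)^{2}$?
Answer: $\frac{428946983}{2292414816} \approx 0.18712$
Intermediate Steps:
$h{\left(s \right)} = 5 s$
$J{\left(C,V \right)} = \left(10 + C + V\right)^{2}$ ($J{\left(C,V \right)} = \left(4 + \left(6 + C + V\right)\right)^{2} = \left(10 + C + V\right)^{2}$)
$a = 441$ ($a = \left(10 + 5 \cdot 4 - 9\right)^{2} = \left(10 + 20 - 9\right)^{2} = 21^{2} = 441$)
$j = - \frac{244036}{3}$ ($j = - \frac{\left(441 + 53\right)^{2}}{3} = - \frac{494^{2}}{3} = \left(- \frac{1}{3}\right) 244036 = - \frac{244036}{3} \approx -81345.0$)
$- \frac{43795}{30496} + \frac{j}{-50114} = - \frac{43795}{30496} - \frac{244036}{3 \left(-50114\right)} = \left(-43795\right) \frac{1}{30496} - - \frac{122018}{75171} = - \frac{43795}{30496} + \frac{122018}{75171} = \frac{428946983}{2292414816}$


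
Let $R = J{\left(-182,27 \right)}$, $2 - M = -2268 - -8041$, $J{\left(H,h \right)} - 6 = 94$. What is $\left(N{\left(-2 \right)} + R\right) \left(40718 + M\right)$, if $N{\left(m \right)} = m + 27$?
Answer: $4368375$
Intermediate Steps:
$N{\left(m \right)} = 27 + m$
$J{\left(H,h \right)} = 100$ ($J{\left(H,h \right)} = 6 + 94 = 100$)
$M = -5771$ ($M = 2 - \left(-2268 - -8041\right) = 2 - \left(-2268 + 8041\right) = 2 - 5773 = -5771$)
$R = 100$
$\left(N{\left(-2 \right)} + R\right) \left(40718 + M\right) = \left(\left(27 - 2\right) + 100\right) \left(40718 - 5771\right) = \left(25 + 100\right) 34947 = 125 \cdot 34947 = 4368375$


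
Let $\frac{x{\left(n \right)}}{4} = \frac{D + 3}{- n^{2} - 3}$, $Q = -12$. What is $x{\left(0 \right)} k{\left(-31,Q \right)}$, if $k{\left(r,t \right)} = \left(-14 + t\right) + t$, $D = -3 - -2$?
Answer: $\frac{304}{3} \approx 101.33$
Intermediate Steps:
$D = -1$ ($D = -3 + 2 = -1$)
$k{\left(r,t \right)} = -14 + 2 t$
$x{\left(n \right)} = \frac{8}{-3 - n^{2}}$ ($x{\left(n \right)} = 4 \frac{-1 + 3}{- n^{2} - 3} = 4 \frac{2}{-3 - n^{2}} = \frac{8}{-3 - n^{2}}$)
$x{\left(0 \right)} k{\left(-31,Q \right)} = - \frac{8}{3 + 0^{2}} \left(-14 + 2 \left(-12\right)\right) = - \frac{8}{3 + 0} \left(-14 - 24\right) = - \frac{8}{3} \left(-38\right) = \left(-8\right) \frac{1}{3} \left(-38\right) = \left(- \frac{8}{3}\right) \left(-38\right) = \frac{304}{3}$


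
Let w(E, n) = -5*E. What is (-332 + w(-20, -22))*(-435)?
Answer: 100920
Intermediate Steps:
(-332 + w(-20, -22))*(-435) = (-332 - 5*(-20))*(-435) = (-332 + 100)*(-435) = -232*(-435) = 100920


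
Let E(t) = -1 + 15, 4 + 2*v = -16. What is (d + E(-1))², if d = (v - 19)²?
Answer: 731025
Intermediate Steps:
v = -10 (v = -2 + (½)*(-16) = -2 - 8 = -10)
E(t) = 14
d = 841 (d = (-10 - 19)² = (-29)² = 841)
(d + E(-1))² = (841 + 14)² = 855² = 731025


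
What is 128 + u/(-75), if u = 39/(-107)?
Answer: 342413/2675 ≈ 128.00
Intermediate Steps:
u = -39/107 (u = 39*(-1/107) = -39/107 ≈ -0.36449)
128 + u/(-75) = 128 - 39/107/(-75) = 128 - 1/75*(-39/107) = 128 + 13/2675 = 342413/2675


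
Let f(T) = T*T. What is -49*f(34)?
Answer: -56644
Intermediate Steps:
f(T) = T²
-49*f(34) = -49*34² = -49*1156 = -56644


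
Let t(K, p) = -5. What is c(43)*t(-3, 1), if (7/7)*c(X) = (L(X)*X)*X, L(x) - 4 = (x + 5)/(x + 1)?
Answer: -517720/11 ≈ -47065.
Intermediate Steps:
L(x) = 4 + (5 + x)/(1 + x) (L(x) = 4 + (x + 5)/(x + 1) = 4 + (5 + x)/(1 + x))
c(X) = X**2*(9 + 5*X)/(1 + X) (c(X) = (((9 + 5*X)/(1 + X))*X)*X = (X*(9 + 5*X)/(1 + X))*X = X**2*(9 + 5*X)/(1 + X))
c(43)*t(-3, 1) = (43**2*(9 + 5*43)/(1 + 43))*(-5) = (1849*(9 + 215)/44)*(-5) = (1849*(1/44)*224)*(-5) = (103544/11)*(-5) = -517720/11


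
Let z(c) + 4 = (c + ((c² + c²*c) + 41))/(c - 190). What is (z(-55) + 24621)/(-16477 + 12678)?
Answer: -6194529/930755 ≈ -6.6554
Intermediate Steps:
z(c) = -4 + (41 + c + c² + c³)/(-190 + c) (z(c) = -4 + (c + ((c² + c²*c) + 41))/(c - 190) = -4 + (c + ((c² + c³) + 41))/(-190 + c) = -4 + (c + (41 + c² + c³))/(-190 + c) = -4 + (41 + c + c² + c³)/(-190 + c))
(z(-55) + 24621)/(-16477 + 12678) = ((801 + (-55)² + (-55)³ - 3*(-55))/(-190 - 55) + 24621)/(-16477 + 12678) = ((801 + 3025 - 166375 + 165)/(-245) + 24621)/(-3799) = (-1/245*(-162384) + 24621)*(-1/3799) = (162384/245 + 24621)*(-1/3799) = (6194529/245)*(-1/3799) = -6194529/930755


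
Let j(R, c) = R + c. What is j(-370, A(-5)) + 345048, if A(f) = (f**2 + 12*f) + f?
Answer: 344638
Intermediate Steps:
A(f) = f**2 + 13*f
j(-370, A(-5)) + 345048 = (-370 - 5*(13 - 5)) + 345048 = (-370 - 5*8) + 345048 = (-370 - 40) + 345048 = -410 + 345048 = 344638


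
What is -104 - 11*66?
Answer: -830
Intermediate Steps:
-104 - 11*66 = -104 - 726 = -830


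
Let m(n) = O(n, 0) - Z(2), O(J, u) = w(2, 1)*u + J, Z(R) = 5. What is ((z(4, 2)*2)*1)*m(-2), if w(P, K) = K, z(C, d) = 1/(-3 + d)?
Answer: 14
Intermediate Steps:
O(J, u) = J + u (O(J, u) = 1*u + J = u + J = J + u)
m(n) = -5 + n (m(n) = (n + 0) - 1*5 = n - 5 = -5 + n)
((z(4, 2)*2)*1)*m(-2) = ((2/(-3 + 2))*1)*(-5 - 2) = ((2/(-1))*1)*(-7) = (-1*2*1)*(-7) = -2*1*(-7) = -2*(-7) = 14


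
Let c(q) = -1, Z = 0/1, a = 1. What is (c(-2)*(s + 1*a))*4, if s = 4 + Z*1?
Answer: -20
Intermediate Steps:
Z = 0 (Z = 0*1 = 0)
s = 4 (s = 4 + 0*1 = 4 + 0 = 4)
(c(-2)*(s + 1*a))*4 = -(4 + 1*1)*4 = -(4 + 1)*4 = -1*5*4 = -5*4 = -20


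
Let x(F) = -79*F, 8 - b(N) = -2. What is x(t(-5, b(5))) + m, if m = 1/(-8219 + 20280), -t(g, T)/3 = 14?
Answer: 40018399/12061 ≈ 3318.0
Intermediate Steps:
b(N) = 10 (b(N) = 8 - 1*(-2) = 8 + 2 = 10)
t(g, T) = -42 (t(g, T) = -3*14 = -42)
m = 1/12061 ≈ 8.2912e-5
x(t(-5, b(5))) + m = -79*(-42) + 1/12061 = 3318 + 1/12061 = 40018399/12061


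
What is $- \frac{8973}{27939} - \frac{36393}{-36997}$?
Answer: $\frac{228269982}{344553061} \approx 0.66251$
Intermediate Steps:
$- \frac{8973}{27939} - \frac{36393}{-36997} = \left(-8973\right) \frac{1}{27939} - - \frac{36393}{36997} = - \frac{2991}{9313} + \frac{36393}{36997} = \frac{228269982}{344553061}$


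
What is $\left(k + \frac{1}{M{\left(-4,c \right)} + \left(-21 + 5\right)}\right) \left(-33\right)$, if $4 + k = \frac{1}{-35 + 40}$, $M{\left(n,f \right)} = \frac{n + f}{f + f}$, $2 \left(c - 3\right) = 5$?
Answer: $\frac{222453}{1745} \approx 127.48$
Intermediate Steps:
$c = \frac{11}{2}$ ($c = 3 + \frac{1}{2} \cdot 5 = 3 + \frac{5}{2} = \frac{11}{2} \approx 5.5$)
$M{\left(n,f \right)} = \frac{f + n}{2 f}$
$k = - \frac{19}{5}$ ($k = -4 + \frac{1}{-35 + 40} = -4 + \frac{1}{5} = - \frac{19}{5} \approx -3.8$)
$\left(k + \frac{1}{M{\left(-4,c \right)} + \left(-21 + 5\right)}\right) \left(-33\right) = \left(- \frac{19}{5} + \frac{1}{\frac{\frac{11}{2} - 4}{2 \cdot \frac{11}{2}} + \left(-21 + 5\right)}\right) \left(-33\right) = \left(- \frac{19}{5} + \frac{1}{\frac{1}{2} \cdot \frac{2}{11} \cdot \frac{3}{2} - 16}\right) \left(-33\right) = \left(- \frac{19}{5} + \frac{1}{\frac{3}{22} - 16}\right) \left(-33\right) = \left(- \frac{19}{5} + \frac{1}{- \frac{349}{22}}\right) \left(-33\right) = \left(- \frac{19}{5} - \frac{22}{349}\right) \left(-33\right) = \left(- \frac{6741}{1745}\right) \left(-33\right) = \frac{222453}{1745}$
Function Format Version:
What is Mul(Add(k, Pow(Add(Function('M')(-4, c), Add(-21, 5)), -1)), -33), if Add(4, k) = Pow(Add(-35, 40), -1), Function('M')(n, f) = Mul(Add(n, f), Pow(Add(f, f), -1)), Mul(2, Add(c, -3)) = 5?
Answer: Rational(222453, 1745) ≈ 127.48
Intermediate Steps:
c = Rational(11, 2) (c = Add(3, Mul(Rational(1, 2), 5)) = Add(3, Rational(5, 2)) = Rational(11, 2) ≈ 5.5000)
Function('M')(n, f) = Mul(Rational(1, 2), Pow(f, -1), Add(f, n)) (Function('M')(n, f) = Mul(Add(f, n), Pow(Mul(2, f), -1)) = Mul(Add(f, n), Mul(Rational(1, 2), Pow(f, -1))) = Mul(Rational(1, 2), Pow(f, -1), Add(f, n)))
k = Rational(-19, 5) (k = Add(-4, Pow(Add(-35, 40), -1)) = Add(-4, Pow(5, -1)) = Add(-4, Rational(1, 5)) = Rational(-19, 5) ≈ -3.8000)
Mul(Add(k, Pow(Add(Function('M')(-4, c), Add(-21, 5)), -1)), -33) = Mul(Add(Rational(-19, 5), Pow(Add(Mul(Rational(1, 2), Pow(Rational(11, 2), -1), Add(Rational(11, 2), -4)), Add(-21, 5)), -1)), -33) = Mul(Add(Rational(-19, 5), Pow(Add(Mul(Rational(1, 2), Rational(2, 11), Rational(3, 2)), -16), -1)), -33) = Mul(Add(Rational(-19, 5), Pow(Add(Rational(3, 22), -16), -1)), -33) = Mul(Add(Rational(-19, 5), Pow(Rational(-349, 22), -1)), -33) = Mul(Add(Rational(-19, 5), Rational(-22, 349)), -33) = Mul(Rational(-6741, 1745), -33) = Rational(222453, 1745)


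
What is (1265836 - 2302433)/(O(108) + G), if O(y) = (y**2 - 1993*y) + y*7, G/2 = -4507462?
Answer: 1036597/9217748 ≈ 0.11246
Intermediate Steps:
G = -9014924 (G = 2*(-4507462) = -9014924)
O(y) = y**2 - 1986*y (O(y) = (y**2 - 1993*y) + 7*y = y**2 - 1986*y)
(1265836 - 2302433)/(O(108) + G) = (1265836 - 2302433)/(108*(-1986 + 108) - 9014924) = -1036597/(108*(-1878) - 9014924) = -1036597/(-202824 - 9014924) = -1036597/(-9217748) = -1036597*(-1/9217748) = 1036597/9217748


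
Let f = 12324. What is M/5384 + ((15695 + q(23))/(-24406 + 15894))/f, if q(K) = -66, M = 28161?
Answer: 369257240179/70598970624 ≈ 5.2303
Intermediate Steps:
M/5384 + ((15695 + q(23))/(-24406 + 15894))/f = 28161/5384 + ((15695 - 66)/(-24406 + 15894))/12324 = 28161*(1/5384) + (15629/(-8512))*(1/12324) = 28161/5384 + (15629*(-1/8512))*(1/12324) = 28161/5384 - 15629/8512*1/12324 = 28161/5384 - 15629/104901888 = 369257240179/70598970624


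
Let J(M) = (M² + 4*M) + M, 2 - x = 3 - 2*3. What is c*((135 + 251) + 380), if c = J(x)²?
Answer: 1915000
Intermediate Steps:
x = 5 (x = 2 - (3 - 2*3) = 2 - (3 - 6) = 2 - 1*(-3) = 2 + 3 = 5)
J(M) = M² + 5*M
c = 2500 (c = (5*(5 + 5))² = (5*10)² = 50² = 2500)
c*((135 + 251) + 380) = 2500*((135 + 251) + 380) = 2500*(386 + 380) = 2500*766 = 1915000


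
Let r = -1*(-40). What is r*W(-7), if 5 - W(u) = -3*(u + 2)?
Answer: -400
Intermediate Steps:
r = 40
W(u) = 11 + 3*u (W(u) = 5 - (-3)*(u + 2) = 5 - (-3)*(2 + u) = 5 - (-6 - 3*u) = 5 + (6 + 3*u) = 11 + 3*u)
r*W(-7) = 40*(11 + 3*(-7)) = 40*(11 - 21) = 40*(-10) = -400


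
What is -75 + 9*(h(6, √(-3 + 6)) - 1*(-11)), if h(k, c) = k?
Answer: 78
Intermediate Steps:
-75 + 9*(h(6, √(-3 + 6)) - 1*(-11)) = -75 + 9*(6 - 1*(-11)) = -75 + 9*(6 + 11) = -75 + 9*17 = -75 + 153 = 78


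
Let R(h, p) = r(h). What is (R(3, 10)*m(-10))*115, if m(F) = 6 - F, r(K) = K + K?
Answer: 11040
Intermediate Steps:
r(K) = 2*K
R(h, p) = 2*h
(R(3, 10)*m(-10))*115 = ((2*3)*(6 - 1*(-10)))*115 = (6*(6 + 10))*115 = (6*16)*115 = 96*115 = 11040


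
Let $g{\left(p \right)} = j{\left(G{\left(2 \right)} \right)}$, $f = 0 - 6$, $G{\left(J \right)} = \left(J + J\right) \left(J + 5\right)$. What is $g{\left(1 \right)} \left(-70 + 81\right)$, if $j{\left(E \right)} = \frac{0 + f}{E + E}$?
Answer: $- \frac{33}{28} \approx -1.1786$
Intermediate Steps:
$G{\left(J \right)} = 2 J \left(5 + J\right)$
$f = -6$ ($f = 0 - 6 = -6$)
$j{\left(E \right)} = - \frac{3}{E}$ ($j{\left(E \right)} = \frac{0 - 6}{E + E} = - \frac{6}{2 E} = - 6 \frac{1}{2 E} = - \frac{3}{E}$)
$g{\left(p \right)} = - \frac{3}{28}$ ($g{\left(p \right)} = - \frac{3}{2 \cdot 2 \left(5 + 2\right)} = - \frac{3}{2 \cdot 2 \cdot 7} = - \frac{3}{28}$)
$g{\left(1 \right)} \left(-70 + 81\right) = - \frac{3 \left(-70 + 81\right)}{28} = \left(- \frac{3}{28}\right) 11 = - \frac{33}{28}$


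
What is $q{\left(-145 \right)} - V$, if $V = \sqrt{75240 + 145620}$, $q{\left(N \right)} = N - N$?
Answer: $- 6 \sqrt{6135} \approx -469.96$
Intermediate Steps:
$q{\left(N \right)} = 0$
$V = 6 \sqrt{6135}$ ($V = \sqrt{220860} = 6 \sqrt{6135} \approx 469.96$)
$q{\left(-145 \right)} - V = 0 - 6 \sqrt{6135} = - 6 \sqrt{6135}$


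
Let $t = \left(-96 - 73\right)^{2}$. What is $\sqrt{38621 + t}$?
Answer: $\sqrt{67182} \approx 259.19$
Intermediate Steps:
$t = 28561$ ($t = \left(-169\right)^{2} = 28561$)
$\sqrt{38621 + t} = \sqrt{38621 + 28561} = \sqrt{67182}$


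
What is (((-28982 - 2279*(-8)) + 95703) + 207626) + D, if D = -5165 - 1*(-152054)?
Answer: 439468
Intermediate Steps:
D = 146889 (D = -5165 + 152054 = 146889)
(((-28982 - 2279*(-8)) + 95703) + 207626) + D = (((-28982 - 2279*(-8)) + 95703) + 207626) + 146889 = (((-28982 + 18232) + 95703) + 207626) + 146889 = ((-10750 + 95703) + 207626) + 146889 = (84953 + 207626) + 146889 = 292579 + 146889 = 439468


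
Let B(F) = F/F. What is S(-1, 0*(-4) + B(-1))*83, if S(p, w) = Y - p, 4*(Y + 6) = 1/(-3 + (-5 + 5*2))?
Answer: -3237/8 ≈ -404.63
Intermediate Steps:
B(F) = 1
Y = -47/8 (Y = -6 + 1/(4*(-3 + (-5 + 5*2))) = -6 + 1/(4*(-3 + (-5 + 10))) = -6 + 1/(4*(-3 + 5)) = -6 + (¼)/2 = -6 + (¼)*(½) = -6 + ⅛ = -47/8 ≈ -5.8750)
S(p, w) = -47/8 - p
S(-1, 0*(-4) + B(-1))*83 = (-47/8 - 1*(-1))*83 = (-47/8 + 1)*83 = -39/8*83 = -3237/8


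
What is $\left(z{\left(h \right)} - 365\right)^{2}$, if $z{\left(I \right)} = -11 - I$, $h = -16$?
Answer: $129600$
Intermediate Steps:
$\left(z{\left(h \right)} - 365\right)^{2} = \left(\left(-11 - -16\right) - 365\right)^{2} = \left(\left(-11 + 16\right) - 365\right)^{2} = \left(5 - 365\right)^{2} = \left(-360\right)^{2} = 129600$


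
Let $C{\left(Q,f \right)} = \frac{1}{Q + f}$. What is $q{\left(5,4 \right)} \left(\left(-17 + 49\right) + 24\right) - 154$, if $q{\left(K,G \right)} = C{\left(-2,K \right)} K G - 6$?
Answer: $- \frac{350}{3} \approx -116.67$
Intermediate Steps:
$q{\left(K,G \right)} = -6 + \frac{G K}{-2 + K}$ ($q{\left(K,G \right)} = \frac{K}{-2 + K} G - 6 = \frac{G K}{-2 + K} - 6 = -6 + \frac{G K}{-2 + K}$)
$q{\left(5,4 \right)} \left(\left(-17 + 49\right) + 24\right) - 154 = \frac{12 - 30 + 4 \cdot 5}{-2 + 5} \left(\left(-17 + 49\right) + 24\right) - 154 = \frac{12 - 30 + 20}{3} \left(32 + 24\right) - 154 = \frac{1}{3} \cdot 2 \cdot 56 - 154 = \frac{2}{3} \cdot 56 - 154 = \frac{112}{3} - 154 = - \frac{350}{3}$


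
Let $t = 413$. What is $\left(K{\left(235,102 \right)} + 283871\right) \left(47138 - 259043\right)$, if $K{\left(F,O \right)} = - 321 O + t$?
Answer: $-53303007510$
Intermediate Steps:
$K{\left(F,O \right)} = 413 - 321 O$ ($K{\left(F,O \right)} = - 321 O + 413 = 413 - 321 O$)
$\left(K{\left(235,102 \right)} + 283871\right) \left(47138 - 259043\right) = \left(\left(413 - 32742\right) + 283871\right) \left(47138 - 259043\right) = \left(\left(413 - 32742\right) + 283871\right) \left(-211905\right) = \left(-32329 + 283871\right) \left(-211905\right) = 251542 \left(-211905\right) = -53303007510$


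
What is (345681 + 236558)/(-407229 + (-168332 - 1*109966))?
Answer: -582239/685527 ≈ -0.84933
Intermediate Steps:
(345681 + 236558)/(-407229 + (-168332 - 1*109966)) = 582239/(-407229 + (-168332 - 109966)) = 582239/(-407229 - 278298) = 582239/(-685527) = 582239*(-1/685527) = -582239/685527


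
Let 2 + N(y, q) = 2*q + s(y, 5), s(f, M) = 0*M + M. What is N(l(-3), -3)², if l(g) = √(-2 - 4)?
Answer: 9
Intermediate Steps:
l(g) = I*√6 (l(g) = √(-6) = I*√6)
s(f, M) = M (s(f, M) = 0 + M = M)
N(y, q) = 3 + 2*q (N(y, q) = -2 + (2*q + 5) = -2 + (5 + 2*q) = 3 + 2*q)
N(l(-3), -3)² = (3 + 2*(-3))² = (3 - 6)² = (-3)² = 9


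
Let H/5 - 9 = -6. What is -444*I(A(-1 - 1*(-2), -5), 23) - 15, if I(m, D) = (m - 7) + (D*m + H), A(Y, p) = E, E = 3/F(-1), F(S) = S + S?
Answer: 12417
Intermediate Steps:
F(S) = 2*S
H = 15 (H = 45 + 5*(-6) = 45 - 30 = 15)
E = -3/2 (E = 3/((2*(-1))) = 3/(-2) = 3*(-½) = -3/2 ≈ -1.5000)
A(Y, p) = -3/2
I(m, D) = 8 + m + D*m (I(m, D) = (m - 7) + (D*m + 15) = (-7 + m) + (15 + D*m) = 8 + m + D*m)
-444*I(A(-1 - 1*(-2), -5), 23) - 15 = -444*(8 - 3/2 + 23*(-3/2)) - 15 = -444*(8 - 3/2 - 69/2) - 15 = -444*(-28) - 15 = 12432 - 15 = 12417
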